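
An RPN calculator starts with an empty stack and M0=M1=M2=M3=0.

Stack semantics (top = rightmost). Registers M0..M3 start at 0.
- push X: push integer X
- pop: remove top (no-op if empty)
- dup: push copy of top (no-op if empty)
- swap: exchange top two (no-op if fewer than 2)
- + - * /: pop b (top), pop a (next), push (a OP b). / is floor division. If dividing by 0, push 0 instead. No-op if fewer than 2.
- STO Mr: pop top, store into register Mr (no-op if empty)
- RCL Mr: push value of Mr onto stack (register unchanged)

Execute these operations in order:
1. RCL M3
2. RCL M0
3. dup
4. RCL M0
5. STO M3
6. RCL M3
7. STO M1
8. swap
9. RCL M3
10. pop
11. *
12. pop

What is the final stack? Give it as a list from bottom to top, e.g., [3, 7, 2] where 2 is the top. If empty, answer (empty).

Answer: [0]

Derivation:
After op 1 (RCL M3): stack=[0] mem=[0,0,0,0]
After op 2 (RCL M0): stack=[0,0] mem=[0,0,0,0]
After op 3 (dup): stack=[0,0,0] mem=[0,0,0,0]
After op 4 (RCL M0): stack=[0,0,0,0] mem=[0,0,0,0]
After op 5 (STO M3): stack=[0,0,0] mem=[0,0,0,0]
After op 6 (RCL M3): stack=[0,0,0,0] mem=[0,0,0,0]
After op 7 (STO M1): stack=[0,0,0] mem=[0,0,0,0]
After op 8 (swap): stack=[0,0,0] mem=[0,0,0,0]
After op 9 (RCL M3): stack=[0,0,0,0] mem=[0,0,0,0]
After op 10 (pop): stack=[0,0,0] mem=[0,0,0,0]
After op 11 (*): stack=[0,0] mem=[0,0,0,0]
After op 12 (pop): stack=[0] mem=[0,0,0,0]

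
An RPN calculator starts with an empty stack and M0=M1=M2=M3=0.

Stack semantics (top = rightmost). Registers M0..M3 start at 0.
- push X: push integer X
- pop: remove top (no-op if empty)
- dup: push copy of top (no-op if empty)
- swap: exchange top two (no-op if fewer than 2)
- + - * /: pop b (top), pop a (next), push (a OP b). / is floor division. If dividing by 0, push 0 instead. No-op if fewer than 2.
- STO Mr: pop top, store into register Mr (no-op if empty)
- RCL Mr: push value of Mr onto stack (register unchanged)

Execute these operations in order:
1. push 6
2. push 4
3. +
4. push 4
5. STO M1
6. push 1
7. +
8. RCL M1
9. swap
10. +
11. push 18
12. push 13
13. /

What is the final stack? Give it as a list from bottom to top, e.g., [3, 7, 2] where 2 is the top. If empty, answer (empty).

Answer: [15, 1]

Derivation:
After op 1 (push 6): stack=[6] mem=[0,0,0,0]
After op 2 (push 4): stack=[6,4] mem=[0,0,0,0]
After op 3 (+): stack=[10] mem=[0,0,0,0]
After op 4 (push 4): stack=[10,4] mem=[0,0,0,0]
After op 5 (STO M1): stack=[10] mem=[0,4,0,0]
After op 6 (push 1): stack=[10,1] mem=[0,4,0,0]
After op 7 (+): stack=[11] mem=[0,4,0,0]
After op 8 (RCL M1): stack=[11,4] mem=[0,4,0,0]
After op 9 (swap): stack=[4,11] mem=[0,4,0,0]
After op 10 (+): stack=[15] mem=[0,4,0,0]
After op 11 (push 18): stack=[15,18] mem=[0,4,0,0]
After op 12 (push 13): stack=[15,18,13] mem=[0,4,0,0]
After op 13 (/): stack=[15,1] mem=[0,4,0,0]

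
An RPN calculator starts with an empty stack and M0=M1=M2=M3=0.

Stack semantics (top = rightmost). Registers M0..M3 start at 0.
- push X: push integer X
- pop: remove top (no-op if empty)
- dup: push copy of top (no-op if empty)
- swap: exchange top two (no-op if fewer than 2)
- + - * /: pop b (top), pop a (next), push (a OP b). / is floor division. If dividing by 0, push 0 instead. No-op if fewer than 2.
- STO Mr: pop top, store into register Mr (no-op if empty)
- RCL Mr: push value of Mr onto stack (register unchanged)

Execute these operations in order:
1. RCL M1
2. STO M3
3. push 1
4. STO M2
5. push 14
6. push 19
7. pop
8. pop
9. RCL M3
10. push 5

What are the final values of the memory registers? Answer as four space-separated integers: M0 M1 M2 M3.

Answer: 0 0 1 0

Derivation:
After op 1 (RCL M1): stack=[0] mem=[0,0,0,0]
After op 2 (STO M3): stack=[empty] mem=[0,0,0,0]
After op 3 (push 1): stack=[1] mem=[0,0,0,0]
After op 4 (STO M2): stack=[empty] mem=[0,0,1,0]
After op 5 (push 14): stack=[14] mem=[0,0,1,0]
After op 6 (push 19): stack=[14,19] mem=[0,0,1,0]
After op 7 (pop): stack=[14] mem=[0,0,1,0]
After op 8 (pop): stack=[empty] mem=[0,0,1,0]
After op 9 (RCL M3): stack=[0] mem=[0,0,1,0]
After op 10 (push 5): stack=[0,5] mem=[0,0,1,0]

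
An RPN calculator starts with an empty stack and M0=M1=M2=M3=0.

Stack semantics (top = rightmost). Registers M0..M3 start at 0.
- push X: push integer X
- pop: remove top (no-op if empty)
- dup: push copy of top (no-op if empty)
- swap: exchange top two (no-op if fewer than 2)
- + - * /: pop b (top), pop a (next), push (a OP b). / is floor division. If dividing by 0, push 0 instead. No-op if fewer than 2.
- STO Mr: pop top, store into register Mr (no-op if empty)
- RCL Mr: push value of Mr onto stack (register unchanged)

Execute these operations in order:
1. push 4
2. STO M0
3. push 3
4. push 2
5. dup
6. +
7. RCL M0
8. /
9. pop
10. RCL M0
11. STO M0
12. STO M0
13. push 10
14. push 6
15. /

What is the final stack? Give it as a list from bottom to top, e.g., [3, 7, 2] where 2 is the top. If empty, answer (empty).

After op 1 (push 4): stack=[4] mem=[0,0,0,0]
After op 2 (STO M0): stack=[empty] mem=[4,0,0,0]
After op 3 (push 3): stack=[3] mem=[4,0,0,0]
After op 4 (push 2): stack=[3,2] mem=[4,0,0,0]
After op 5 (dup): stack=[3,2,2] mem=[4,0,0,0]
After op 6 (+): stack=[3,4] mem=[4,0,0,0]
After op 7 (RCL M0): stack=[3,4,4] mem=[4,0,0,0]
After op 8 (/): stack=[3,1] mem=[4,0,0,0]
After op 9 (pop): stack=[3] mem=[4,0,0,0]
After op 10 (RCL M0): stack=[3,4] mem=[4,0,0,0]
After op 11 (STO M0): stack=[3] mem=[4,0,0,0]
After op 12 (STO M0): stack=[empty] mem=[3,0,0,0]
After op 13 (push 10): stack=[10] mem=[3,0,0,0]
After op 14 (push 6): stack=[10,6] mem=[3,0,0,0]
After op 15 (/): stack=[1] mem=[3,0,0,0]

Answer: [1]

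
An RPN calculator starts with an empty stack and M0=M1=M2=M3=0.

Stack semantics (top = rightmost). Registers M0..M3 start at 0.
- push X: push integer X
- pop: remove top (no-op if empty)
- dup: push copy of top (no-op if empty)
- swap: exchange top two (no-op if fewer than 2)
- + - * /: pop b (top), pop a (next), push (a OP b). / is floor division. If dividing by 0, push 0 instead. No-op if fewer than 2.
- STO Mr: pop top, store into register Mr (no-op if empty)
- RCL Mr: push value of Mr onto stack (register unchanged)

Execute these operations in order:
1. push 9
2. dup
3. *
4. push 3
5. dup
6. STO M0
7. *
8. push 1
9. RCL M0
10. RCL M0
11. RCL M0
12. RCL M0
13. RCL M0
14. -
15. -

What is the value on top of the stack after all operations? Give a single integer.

After op 1 (push 9): stack=[9] mem=[0,0,0,0]
After op 2 (dup): stack=[9,9] mem=[0,0,0,0]
After op 3 (*): stack=[81] mem=[0,0,0,0]
After op 4 (push 3): stack=[81,3] mem=[0,0,0,0]
After op 5 (dup): stack=[81,3,3] mem=[0,0,0,0]
After op 6 (STO M0): stack=[81,3] mem=[3,0,0,0]
After op 7 (*): stack=[243] mem=[3,0,0,0]
After op 8 (push 1): stack=[243,1] mem=[3,0,0,0]
After op 9 (RCL M0): stack=[243,1,3] mem=[3,0,0,0]
After op 10 (RCL M0): stack=[243,1,3,3] mem=[3,0,0,0]
After op 11 (RCL M0): stack=[243,1,3,3,3] mem=[3,0,0,0]
After op 12 (RCL M0): stack=[243,1,3,3,3,3] mem=[3,0,0,0]
After op 13 (RCL M0): stack=[243,1,3,3,3,3,3] mem=[3,0,0,0]
After op 14 (-): stack=[243,1,3,3,3,0] mem=[3,0,0,0]
After op 15 (-): stack=[243,1,3,3,3] mem=[3,0,0,0]

Answer: 3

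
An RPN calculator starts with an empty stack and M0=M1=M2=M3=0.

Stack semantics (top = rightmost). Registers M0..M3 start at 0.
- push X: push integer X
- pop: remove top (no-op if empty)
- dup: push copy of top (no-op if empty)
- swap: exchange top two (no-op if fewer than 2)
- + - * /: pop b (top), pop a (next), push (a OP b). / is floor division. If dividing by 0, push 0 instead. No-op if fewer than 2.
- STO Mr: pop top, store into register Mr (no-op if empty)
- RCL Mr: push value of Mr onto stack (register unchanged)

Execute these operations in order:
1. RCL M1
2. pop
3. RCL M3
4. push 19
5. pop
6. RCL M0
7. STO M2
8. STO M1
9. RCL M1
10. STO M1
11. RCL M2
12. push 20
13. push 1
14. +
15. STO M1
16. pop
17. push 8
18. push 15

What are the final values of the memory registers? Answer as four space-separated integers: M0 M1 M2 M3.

Answer: 0 21 0 0

Derivation:
After op 1 (RCL M1): stack=[0] mem=[0,0,0,0]
After op 2 (pop): stack=[empty] mem=[0,0,0,0]
After op 3 (RCL M3): stack=[0] mem=[0,0,0,0]
After op 4 (push 19): stack=[0,19] mem=[0,0,0,0]
After op 5 (pop): stack=[0] mem=[0,0,0,0]
After op 6 (RCL M0): stack=[0,0] mem=[0,0,0,0]
After op 7 (STO M2): stack=[0] mem=[0,0,0,0]
After op 8 (STO M1): stack=[empty] mem=[0,0,0,0]
After op 9 (RCL M1): stack=[0] mem=[0,0,0,0]
After op 10 (STO M1): stack=[empty] mem=[0,0,0,0]
After op 11 (RCL M2): stack=[0] mem=[0,0,0,0]
After op 12 (push 20): stack=[0,20] mem=[0,0,0,0]
After op 13 (push 1): stack=[0,20,1] mem=[0,0,0,0]
After op 14 (+): stack=[0,21] mem=[0,0,0,0]
After op 15 (STO M1): stack=[0] mem=[0,21,0,0]
After op 16 (pop): stack=[empty] mem=[0,21,0,0]
After op 17 (push 8): stack=[8] mem=[0,21,0,0]
After op 18 (push 15): stack=[8,15] mem=[0,21,0,0]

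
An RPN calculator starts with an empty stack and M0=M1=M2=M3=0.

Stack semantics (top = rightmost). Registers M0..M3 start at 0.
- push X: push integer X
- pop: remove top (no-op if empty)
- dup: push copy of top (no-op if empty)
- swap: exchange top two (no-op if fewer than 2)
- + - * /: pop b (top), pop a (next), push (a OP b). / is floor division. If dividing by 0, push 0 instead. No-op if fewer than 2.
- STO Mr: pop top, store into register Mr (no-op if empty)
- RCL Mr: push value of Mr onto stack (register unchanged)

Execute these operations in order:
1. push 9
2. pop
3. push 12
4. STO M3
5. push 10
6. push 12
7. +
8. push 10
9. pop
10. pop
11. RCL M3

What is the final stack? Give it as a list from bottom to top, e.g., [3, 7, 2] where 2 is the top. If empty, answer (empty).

After op 1 (push 9): stack=[9] mem=[0,0,0,0]
After op 2 (pop): stack=[empty] mem=[0,0,0,0]
After op 3 (push 12): stack=[12] mem=[0,0,0,0]
After op 4 (STO M3): stack=[empty] mem=[0,0,0,12]
After op 5 (push 10): stack=[10] mem=[0,0,0,12]
After op 6 (push 12): stack=[10,12] mem=[0,0,0,12]
After op 7 (+): stack=[22] mem=[0,0,0,12]
After op 8 (push 10): stack=[22,10] mem=[0,0,0,12]
After op 9 (pop): stack=[22] mem=[0,0,0,12]
After op 10 (pop): stack=[empty] mem=[0,0,0,12]
After op 11 (RCL M3): stack=[12] mem=[0,0,0,12]

Answer: [12]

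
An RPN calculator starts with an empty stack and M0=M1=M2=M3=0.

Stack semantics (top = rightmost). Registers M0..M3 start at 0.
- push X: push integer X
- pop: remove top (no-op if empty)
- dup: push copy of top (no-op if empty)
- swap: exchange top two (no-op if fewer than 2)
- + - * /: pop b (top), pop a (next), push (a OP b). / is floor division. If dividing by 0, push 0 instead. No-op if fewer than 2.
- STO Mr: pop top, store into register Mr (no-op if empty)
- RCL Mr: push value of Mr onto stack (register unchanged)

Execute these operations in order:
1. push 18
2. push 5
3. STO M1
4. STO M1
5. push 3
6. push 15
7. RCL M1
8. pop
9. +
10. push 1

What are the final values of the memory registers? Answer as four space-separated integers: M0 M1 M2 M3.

After op 1 (push 18): stack=[18] mem=[0,0,0,0]
After op 2 (push 5): stack=[18,5] mem=[0,0,0,0]
After op 3 (STO M1): stack=[18] mem=[0,5,0,0]
After op 4 (STO M1): stack=[empty] mem=[0,18,0,0]
After op 5 (push 3): stack=[3] mem=[0,18,0,0]
After op 6 (push 15): stack=[3,15] mem=[0,18,0,0]
After op 7 (RCL M1): stack=[3,15,18] mem=[0,18,0,0]
After op 8 (pop): stack=[3,15] mem=[0,18,0,0]
After op 9 (+): stack=[18] mem=[0,18,0,0]
After op 10 (push 1): stack=[18,1] mem=[0,18,0,0]

Answer: 0 18 0 0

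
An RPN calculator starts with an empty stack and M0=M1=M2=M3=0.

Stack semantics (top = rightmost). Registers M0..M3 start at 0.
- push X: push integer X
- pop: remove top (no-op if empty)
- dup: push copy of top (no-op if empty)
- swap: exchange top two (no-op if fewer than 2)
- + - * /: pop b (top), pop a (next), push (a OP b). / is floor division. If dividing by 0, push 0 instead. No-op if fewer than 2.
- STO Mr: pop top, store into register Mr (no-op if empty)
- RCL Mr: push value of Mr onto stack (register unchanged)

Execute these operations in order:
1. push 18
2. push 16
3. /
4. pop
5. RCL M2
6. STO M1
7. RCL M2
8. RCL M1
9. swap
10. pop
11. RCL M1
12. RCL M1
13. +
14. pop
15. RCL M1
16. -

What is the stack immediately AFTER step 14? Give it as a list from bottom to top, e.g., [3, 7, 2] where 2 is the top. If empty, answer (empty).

After op 1 (push 18): stack=[18] mem=[0,0,0,0]
After op 2 (push 16): stack=[18,16] mem=[0,0,0,0]
After op 3 (/): stack=[1] mem=[0,0,0,0]
After op 4 (pop): stack=[empty] mem=[0,0,0,0]
After op 5 (RCL M2): stack=[0] mem=[0,0,0,0]
After op 6 (STO M1): stack=[empty] mem=[0,0,0,0]
After op 7 (RCL M2): stack=[0] mem=[0,0,0,0]
After op 8 (RCL M1): stack=[0,0] mem=[0,0,0,0]
After op 9 (swap): stack=[0,0] mem=[0,0,0,0]
After op 10 (pop): stack=[0] mem=[0,0,0,0]
After op 11 (RCL M1): stack=[0,0] mem=[0,0,0,0]
After op 12 (RCL M1): stack=[0,0,0] mem=[0,0,0,0]
After op 13 (+): stack=[0,0] mem=[0,0,0,0]
After op 14 (pop): stack=[0] mem=[0,0,0,0]

[0]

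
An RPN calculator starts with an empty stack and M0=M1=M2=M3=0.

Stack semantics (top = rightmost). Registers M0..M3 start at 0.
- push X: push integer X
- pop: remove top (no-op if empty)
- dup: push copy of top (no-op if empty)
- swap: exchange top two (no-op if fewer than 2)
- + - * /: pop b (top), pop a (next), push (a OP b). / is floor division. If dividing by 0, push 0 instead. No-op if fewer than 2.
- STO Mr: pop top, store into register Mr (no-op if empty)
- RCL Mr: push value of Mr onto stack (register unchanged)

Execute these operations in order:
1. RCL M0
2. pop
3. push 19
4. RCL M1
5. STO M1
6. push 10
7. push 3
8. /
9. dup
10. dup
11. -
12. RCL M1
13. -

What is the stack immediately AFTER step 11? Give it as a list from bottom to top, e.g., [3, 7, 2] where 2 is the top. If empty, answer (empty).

After op 1 (RCL M0): stack=[0] mem=[0,0,0,0]
After op 2 (pop): stack=[empty] mem=[0,0,0,0]
After op 3 (push 19): stack=[19] mem=[0,0,0,0]
After op 4 (RCL M1): stack=[19,0] mem=[0,0,0,0]
After op 5 (STO M1): stack=[19] mem=[0,0,0,0]
After op 6 (push 10): stack=[19,10] mem=[0,0,0,0]
After op 7 (push 3): stack=[19,10,3] mem=[0,0,0,0]
After op 8 (/): stack=[19,3] mem=[0,0,0,0]
After op 9 (dup): stack=[19,3,3] mem=[0,0,0,0]
After op 10 (dup): stack=[19,3,3,3] mem=[0,0,0,0]
After op 11 (-): stack=[19,3,0] mem=[0,0,0,0]

[19, 3, 0]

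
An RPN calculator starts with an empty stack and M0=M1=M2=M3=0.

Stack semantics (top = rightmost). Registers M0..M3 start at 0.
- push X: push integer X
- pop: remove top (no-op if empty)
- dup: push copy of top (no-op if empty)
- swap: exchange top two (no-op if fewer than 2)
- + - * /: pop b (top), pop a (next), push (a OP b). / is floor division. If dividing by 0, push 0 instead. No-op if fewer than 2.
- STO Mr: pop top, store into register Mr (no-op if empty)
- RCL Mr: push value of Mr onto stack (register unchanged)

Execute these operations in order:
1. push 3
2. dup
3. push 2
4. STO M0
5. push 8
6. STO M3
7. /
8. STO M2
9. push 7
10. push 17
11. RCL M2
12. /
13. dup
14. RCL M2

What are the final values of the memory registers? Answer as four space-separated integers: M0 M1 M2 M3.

After op 1 (push 3): stack=[3] mem=[0,0,0,0]
After op 2 (dup): stack=[3,3] mem=[0,0,0,0]
After op 3 (push 2): stack=[3,3,2] mem=[0,0,0,0]
After op 4 (STO M0): stack=[3,3] mem=[2,0,0,0]
After op 5 (push 8): stack=[3,3,8] mem=[2,0,0,0]
After op 6 (STO M3): stack=[3,3] mem=[2,0,0,8]
After op 7 (/): stack=[1] mem=[2,0,0,8]
After op 8 (STO M2): stack=[empty] mem=[2,0,1,8]
After op 9 (push 7): stack=[7] mem=[2,0,1,8]
After op 10 (push 17): stack=[7,17] mem=[2,0,1,8]
After op 11 (RCL M2): stack=[7,17,1] mem=[2,0,1,8]
After op 12 (/): stack=[7,17] mem=[2,0,1,8]
After op 13 (dup): stack=[7,17,17] mem=[2,0,1,8]
After op 14 (RCL M2): stack=[7,17,17,1] mem=[2,0,1,8]

Answer: 2 0 1 8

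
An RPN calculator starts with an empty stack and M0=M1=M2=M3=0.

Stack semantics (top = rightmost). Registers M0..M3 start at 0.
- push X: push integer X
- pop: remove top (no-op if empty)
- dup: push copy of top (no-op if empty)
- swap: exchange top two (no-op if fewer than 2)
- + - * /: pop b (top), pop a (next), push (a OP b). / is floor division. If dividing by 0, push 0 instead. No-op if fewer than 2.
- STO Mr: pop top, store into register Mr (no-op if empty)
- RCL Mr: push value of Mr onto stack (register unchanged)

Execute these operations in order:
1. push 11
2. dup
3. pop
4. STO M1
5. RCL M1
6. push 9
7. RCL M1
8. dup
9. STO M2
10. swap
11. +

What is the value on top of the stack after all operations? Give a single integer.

Answer: 20

Derivation:
After op 1 (push 11): stack=[11] mem=[0,0,0,0]
After op 2 (dup): stack=[11,11] mem=[0,0,0,0]
After op 3 (pop): stack=[11] mem=[0,0,0,0]
After op 4 (STO M1): stack=[empty] mem=[0,11,0,0]
After op 5 (RCL M1): stack=[11] mem=[0,11,0,0]
After op 6 (push 9): stack=[11,9] mem=[0,11,0,0]
After op 7 (RCL M1): stack=[11,9,11] mem=[0,11,0,0]
After op 8 (dup): stack=[11,9,11,11] mem=[0,11,0,0]
After op 9 (STO M2): stack=[11,9,11] mem=[0,11,11,0]
After op 10 (swap): stack=[11,11,9] mem=[0,11,11,0]
After op 11 (+): stack=[11,20] mem=[0,11,11,0]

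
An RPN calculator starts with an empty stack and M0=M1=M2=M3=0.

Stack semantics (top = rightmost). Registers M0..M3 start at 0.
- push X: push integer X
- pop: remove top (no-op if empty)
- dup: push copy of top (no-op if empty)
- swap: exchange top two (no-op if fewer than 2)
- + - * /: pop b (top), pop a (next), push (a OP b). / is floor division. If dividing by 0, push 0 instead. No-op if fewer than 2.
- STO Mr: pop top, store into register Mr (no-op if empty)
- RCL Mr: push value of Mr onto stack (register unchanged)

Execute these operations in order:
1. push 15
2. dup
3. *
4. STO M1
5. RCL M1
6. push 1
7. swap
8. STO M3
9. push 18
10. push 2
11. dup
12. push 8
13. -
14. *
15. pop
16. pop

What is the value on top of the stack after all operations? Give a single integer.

Answer: 1

Derivation:
After op 1 (push 15): stack=[15] mem=[0,0,0,0]
After op 2 (dup): stack=[15,15] mem=[0,0,0,0]
After op 3 (*): stack=[225] mem=[0,0,0,0]
After op 4 (STO M1): stack=[empty] mem=[0,225,0,0]
After op 5 (RCL M1): stack=[225] mem=[0,225,0,0]
After op 6 (push 1): stack=[225,1] mem=[0,225,0,0]
After op 7 (swap): stack=[1,225] mem=[0,225,0,0]
After op 8 (STO M3): stack=[1] mem=[0,225,0,225]
After op 9 (push 18): stack=[1,18] mem=[0,225,0,225]
After op 10 (push 2): stack=[1,18,2] mem=[0,225,0,225]
After op 11 (dup): stack=[1,18,2,2] mem=[0,225,0,225]
After op 12 (push 8): stack=[1,18,2,2,8] mem=[0,225,0,225]
After op 13 (-): stack=[1,18,2,-6] mem=[0,225,0,225]
After op 14 (*): stack=[1,18,-12] mem=[0,225,0,225]
After op 15 (pop): stack=[1,18] mem=[0,225,0,225]
After op 16 (pop): stack=[1] mem=[0,225,0,225]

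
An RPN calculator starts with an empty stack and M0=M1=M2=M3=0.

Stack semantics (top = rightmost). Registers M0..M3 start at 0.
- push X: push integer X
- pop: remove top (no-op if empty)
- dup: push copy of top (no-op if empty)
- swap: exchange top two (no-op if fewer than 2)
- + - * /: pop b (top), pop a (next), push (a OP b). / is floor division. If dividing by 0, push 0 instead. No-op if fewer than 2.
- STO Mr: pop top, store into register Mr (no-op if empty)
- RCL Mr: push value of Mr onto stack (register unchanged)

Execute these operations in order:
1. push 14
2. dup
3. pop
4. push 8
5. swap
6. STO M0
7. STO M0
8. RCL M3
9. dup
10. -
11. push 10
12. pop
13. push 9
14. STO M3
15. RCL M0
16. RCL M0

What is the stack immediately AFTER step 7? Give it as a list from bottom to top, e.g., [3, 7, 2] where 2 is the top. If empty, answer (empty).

After op 1 (push 14): stack=[14] mem=[0,0,0,0]
After op 2 (dup): stack=[14,14] mem=[0,0,0,0]
After op 3 (pop): stack=[14] mem=[0,0,0,0]
After op 4 (push 8): stack=[14,8] mem=[0,0,0,0]
After op 5 (swap): stack=[8,14] mem=[0,0,0,0]
After op 6 (STO M0): stack=[8] mem=[14,0,0,0]
After op 7 (STO M0): stack=[empty] mem=[8,0,0,0]

(empty)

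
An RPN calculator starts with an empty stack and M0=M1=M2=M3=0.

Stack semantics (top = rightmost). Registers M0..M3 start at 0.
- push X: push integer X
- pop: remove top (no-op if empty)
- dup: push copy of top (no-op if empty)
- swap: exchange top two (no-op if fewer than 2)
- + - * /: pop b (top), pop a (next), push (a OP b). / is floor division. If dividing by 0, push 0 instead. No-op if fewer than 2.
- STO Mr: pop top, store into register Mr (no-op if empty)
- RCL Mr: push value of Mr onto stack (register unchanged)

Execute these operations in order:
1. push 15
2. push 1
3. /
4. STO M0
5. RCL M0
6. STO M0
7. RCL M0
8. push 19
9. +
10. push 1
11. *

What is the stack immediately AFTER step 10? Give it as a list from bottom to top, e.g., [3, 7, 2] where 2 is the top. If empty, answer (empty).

After op 1 (push 15): stack=[15] mem=[0,0,0,0]
After op 2 (push 1): stack=[15,1] mem=[0,0,0,0]
After op 3 (/): stack=[15] mem=[0,0,0,0]
After op 4 (STO M0): stack=[empty] mem=[15,0,0,0]
After op 5 (RCL M0): stack=[15] mem=[15,0,0,0]
After op 6 (STO M0): stack=[empty] mem=[15,0,0,0]
After op 7 (RCL M0): stack=[15] mem=[15,0,0,0]
After op 8 (push 19): stack=[15,19] mem=[15,0,0,0]
After op 9 (+): stack=[34] mem=[15,0,0,0]
After op 10 (push 1): stack=[34,1] mem=[15,0,0,0]

[34, 1]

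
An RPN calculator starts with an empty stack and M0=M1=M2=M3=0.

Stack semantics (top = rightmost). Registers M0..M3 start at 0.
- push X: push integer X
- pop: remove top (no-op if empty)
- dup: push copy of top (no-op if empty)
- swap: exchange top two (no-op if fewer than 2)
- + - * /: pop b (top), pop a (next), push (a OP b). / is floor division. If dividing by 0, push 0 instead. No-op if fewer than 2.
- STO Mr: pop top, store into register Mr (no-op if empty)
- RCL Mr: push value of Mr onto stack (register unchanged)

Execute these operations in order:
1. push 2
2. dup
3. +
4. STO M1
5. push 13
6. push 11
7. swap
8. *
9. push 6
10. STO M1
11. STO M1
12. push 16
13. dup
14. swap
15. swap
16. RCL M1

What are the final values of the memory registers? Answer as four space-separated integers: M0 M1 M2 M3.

After op 1 (push 2): stack=[2] mem=[0,0,0,0]
After op 2 (dup): stack=[2,2] mem=[0,0,0,0]
After op 3 (+): stack=[4] mem=[0,0,0,0]
After op 4 (STO M1): stack=[empty] mem=[0,4,0,0]
After op 5 (push 13): stack=[13] mem=[0,4,0,0]
After op 6 (push 11): stack=[13,11] mem=[0,4,0,0]
After op 7 (swap): stack=[11,13] mem=[0,4,0,0]
After op 8 (*): stack=[143] mem=[0,4,0,0]
After op 9 (push 6): stack=[143,6] mem=[0,4,0,0]
After op 10 (STO M1): stack=[143] mem=[0,6,0,0]
After op 11 (STO M1): stack=[empty] mem=[0,143,0,0]
After op 12 (push 16): stack=[16] mem=[0,143,0,0]
After op 13 (dup): stack=[16,16] mem=[0,143,0,0]
After op 14 (swap): stack=[16,16] mem=[0,143,0,0]
After op 15 (swap): stack=[16,16] mem=[0,143,0,0]
After op 16 (RCL M1): stack=[16,16,143] mem=[0,143,0,0]

Answer: 0 143 0 0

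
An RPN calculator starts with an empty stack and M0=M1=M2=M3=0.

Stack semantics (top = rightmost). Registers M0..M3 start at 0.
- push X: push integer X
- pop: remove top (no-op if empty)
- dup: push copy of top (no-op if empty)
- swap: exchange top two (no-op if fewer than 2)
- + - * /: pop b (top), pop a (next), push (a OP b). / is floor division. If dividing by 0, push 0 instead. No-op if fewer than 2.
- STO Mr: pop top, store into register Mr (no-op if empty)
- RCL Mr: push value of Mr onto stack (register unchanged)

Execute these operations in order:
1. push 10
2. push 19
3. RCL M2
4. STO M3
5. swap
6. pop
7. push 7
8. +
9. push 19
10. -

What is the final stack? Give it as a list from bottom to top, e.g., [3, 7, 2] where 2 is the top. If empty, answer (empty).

After op 1 (push 10): stack=[10] mem=[0,0,0,0]
After op 2 (push 19): stack=[10,19] mem=[0,0,0,0]
After op 3 (RCL M2): stack=[10,19,0] mem=[0,0,0,0]
After op 4 (STO M3): stack=[10,19] mem=[0,0,0,0]
After op 5 (swap): stack=[19,10] mem=[0,0,0,0]
After op 6 (pop): stack=[19] mem=[0,0,0,0]
After op 7 (push 7): stack=[19,7] mem=[0,0,0,0]
After op 8 (+): stack=[26] mem=[0,0,0,0]
After op 9 (push 19): stack=[26,19] mem=[0,0,0,0]
After op 10 (-): stack=[7] mem=[0,0,0,0]

Answer: [7]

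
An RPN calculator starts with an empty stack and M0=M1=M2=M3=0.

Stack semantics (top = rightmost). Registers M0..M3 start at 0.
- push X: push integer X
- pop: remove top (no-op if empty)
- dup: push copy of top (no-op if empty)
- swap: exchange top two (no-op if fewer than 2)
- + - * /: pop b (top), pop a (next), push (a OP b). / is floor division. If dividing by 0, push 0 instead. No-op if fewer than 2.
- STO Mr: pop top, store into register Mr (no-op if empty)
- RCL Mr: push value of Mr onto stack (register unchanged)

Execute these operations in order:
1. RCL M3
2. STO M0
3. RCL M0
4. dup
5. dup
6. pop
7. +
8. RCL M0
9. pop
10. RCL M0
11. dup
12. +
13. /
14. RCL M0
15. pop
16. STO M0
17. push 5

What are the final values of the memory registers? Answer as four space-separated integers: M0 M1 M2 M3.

After op 1 (RCL M3): stack=[0] mem=[0,0,0,0]
After op 2 (STO M0): stack=[empty] mem=[0,0,0,0]
After op 3 (RCL M0): stack=[0] mem=[0,0,0,0]
After op 4 (dup): stack=[0,0] mem=[0,0,0,0]
After op 5 (dup): stack=[0,0,0] mem=[0,0,0,0]
After op 6 (pop): stack=[0,0] mem=[0,0,0,0]
After op 7 (+): stack=[0] mem=[0,0,0,0]
After op 8 (RCL M0): stack=[0,0] mem=[0,0,0,0]
After op 9 (pop): stack=[0] mem=[0,0,0,0]
After op 10 (RCL M0): stack=[0,0] mem=[0,0,0,0]
After op 11 (dup): stack=[0,0,0] mem=[0,0,0,0]
After op 12 (+): stack=[0,0] mem=[0,0,0,0]
After op 13 (/): stack=[0] mem=[0,0,0,0]
After op 14 (RCL M0): stack=[0,0] mem=[0,0,0,0]
After op 15 (pop): stack=[0] mem=[0,0,0,0]
After op 16 (STO M0): stack=[empty] mem=[0,0,0,0]
After op 17 (push 5): stack=[5] mem=[0,0,0,0]

Answer: 0 0 0 0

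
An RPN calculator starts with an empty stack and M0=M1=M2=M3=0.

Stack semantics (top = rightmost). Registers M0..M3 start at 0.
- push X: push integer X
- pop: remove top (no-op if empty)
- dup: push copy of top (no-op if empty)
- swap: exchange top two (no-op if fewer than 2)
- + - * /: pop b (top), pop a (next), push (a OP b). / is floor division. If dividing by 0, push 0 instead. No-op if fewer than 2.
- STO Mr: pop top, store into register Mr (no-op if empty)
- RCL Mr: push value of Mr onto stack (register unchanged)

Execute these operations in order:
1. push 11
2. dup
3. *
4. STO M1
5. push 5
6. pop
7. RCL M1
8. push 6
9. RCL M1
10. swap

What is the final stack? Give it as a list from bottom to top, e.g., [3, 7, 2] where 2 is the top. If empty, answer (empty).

Answer: [121, 121, 6]

Derivation:
After op 1 (push 11): stack=[11] mem=[0,0,0,0]
After op 2 (dup): stack=[11,11] mem=[0,0,0,0]
After op 3 (*): stack=[121] mem=[0,0,0,0]
After op 4 (STO M1): stack=[empty] mem=[0,121,0,0]
After op 5 (push 5): stack=[5] mem=[0,121,0,0]
After op 6 (pop): stack=[empty] mem=[0,121,0,0]
After op 7 (RCL M1): stack=[121] mem=[0,121,0,0]
After op 8 (push 6): stack=[121,6] mem=[0,121,0,0]
After op 9 (RCL M1): stack=[121,6,121] mem=[0,121,0,0]
After op 10 (swap): stack=[121,121,6] mem=[0,121,0,0]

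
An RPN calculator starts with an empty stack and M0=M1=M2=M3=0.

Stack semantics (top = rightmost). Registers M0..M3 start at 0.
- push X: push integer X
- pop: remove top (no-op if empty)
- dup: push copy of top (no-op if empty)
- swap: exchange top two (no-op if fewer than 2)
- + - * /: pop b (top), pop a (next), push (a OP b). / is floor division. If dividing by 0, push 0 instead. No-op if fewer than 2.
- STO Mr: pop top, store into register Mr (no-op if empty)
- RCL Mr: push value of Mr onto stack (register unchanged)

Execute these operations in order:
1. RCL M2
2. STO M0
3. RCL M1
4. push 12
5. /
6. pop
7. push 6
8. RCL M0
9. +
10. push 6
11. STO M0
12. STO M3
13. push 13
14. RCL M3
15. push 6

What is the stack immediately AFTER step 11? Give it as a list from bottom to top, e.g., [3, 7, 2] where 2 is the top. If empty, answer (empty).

After op 1 (RCL M2): stack=[0] mem=[0,0,0,0]
After op 2 (STO M0): stack=[empty] mem=[0,0,0,0]
After op 3 (RCL M1): stack=[0] mem=[0,0,0,0]
After op 4 (push 12): stack=[0,12] mem=[0,0,0,0]
After op 5 (/): stack=[0] mem=[0,0,0,0]
After op 6 (pop): stack=[empty] mem=[0,0,0,0]
After op 7 (push 6): stack=[6] mem=[0,0,0,0]
After op 8 (RCL M0): stack=[6,0] mem=[0,0,0,0]
After op 9 (+): stack=[6] mem=[0,0,0,0]
After op 10 (push 6): stack=[6,6] mem=[0,0,0,0]
After op 11 (STO M0): stack=[6] mem=[6,0,0,0]

[6]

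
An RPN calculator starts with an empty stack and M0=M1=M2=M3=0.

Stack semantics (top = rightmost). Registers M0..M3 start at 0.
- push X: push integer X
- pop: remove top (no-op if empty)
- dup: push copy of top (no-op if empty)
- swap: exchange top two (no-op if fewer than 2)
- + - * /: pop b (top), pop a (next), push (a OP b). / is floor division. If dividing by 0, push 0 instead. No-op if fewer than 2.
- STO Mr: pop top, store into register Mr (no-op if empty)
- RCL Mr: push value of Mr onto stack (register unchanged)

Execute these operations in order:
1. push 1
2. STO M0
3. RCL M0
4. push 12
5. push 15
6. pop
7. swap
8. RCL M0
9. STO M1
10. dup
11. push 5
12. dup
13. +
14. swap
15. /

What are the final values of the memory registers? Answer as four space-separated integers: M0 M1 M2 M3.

Answer: 1 1 0 0

Derivation:
After op 1 (push 1): stack=[1] mem=[0,0,0,0]
After op 2 (STO M0): stack=[empty] mem=[1,0,0,0]
After op 3 (RCL M0): stack=[1] mem=[1,0,0,0]
After op 4 (push 12): stack=[1,12] mem=[1,0,0,0]
After op 5 (push 15): stack=[1,12,15] mem=[1,0,0,0]
After op 6 (pop): stack=[1,12] mem=[1,0,0,0]
After op 7 (swap): stack=[12,1] mem=[1,0,0,0]
After op 8 (RCL M0): stack=[12,1,1] mem=[1,0,0,0]
After op 9 (STO M1): stack=[12,1] mem=[1,1,0,0]
After op 10 (dup): stack=[12,1,1] mem=[1,1,0,0]
After op 11 (push 5): stack=[12,1,1,5] mem=[1,1,0,0]
After op 12 (dup): stack=[12,1,1,5,5] mem=[1,1,0,0]
After op 13 (+): stack=[12,1,1,10] mem=[1,1,0,0]
After op 14 (swap): stack=[12,1,10,1] mem=[1,1,0,0]
After op 15 (/): stack=[12,1,10] mem=[1,1,0,0]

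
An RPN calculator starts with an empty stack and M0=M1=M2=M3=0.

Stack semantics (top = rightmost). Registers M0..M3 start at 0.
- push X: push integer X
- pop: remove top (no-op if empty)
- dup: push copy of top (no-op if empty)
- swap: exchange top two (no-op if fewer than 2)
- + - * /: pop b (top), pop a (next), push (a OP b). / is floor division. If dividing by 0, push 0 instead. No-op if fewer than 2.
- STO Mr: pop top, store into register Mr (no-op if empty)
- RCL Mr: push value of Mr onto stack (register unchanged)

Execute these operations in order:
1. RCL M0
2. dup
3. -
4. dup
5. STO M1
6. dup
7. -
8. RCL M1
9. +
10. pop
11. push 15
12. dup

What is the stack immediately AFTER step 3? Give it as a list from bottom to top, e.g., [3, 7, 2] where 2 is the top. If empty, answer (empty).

After op 1 (RCL M0): stack=[0] mem=[0,0,0,0]
After op 2 (dup): stack=[0,0] mem=[0,0,0,0]
After op 3 (-): stack=[0] mem=[0,0,0,0]

[0]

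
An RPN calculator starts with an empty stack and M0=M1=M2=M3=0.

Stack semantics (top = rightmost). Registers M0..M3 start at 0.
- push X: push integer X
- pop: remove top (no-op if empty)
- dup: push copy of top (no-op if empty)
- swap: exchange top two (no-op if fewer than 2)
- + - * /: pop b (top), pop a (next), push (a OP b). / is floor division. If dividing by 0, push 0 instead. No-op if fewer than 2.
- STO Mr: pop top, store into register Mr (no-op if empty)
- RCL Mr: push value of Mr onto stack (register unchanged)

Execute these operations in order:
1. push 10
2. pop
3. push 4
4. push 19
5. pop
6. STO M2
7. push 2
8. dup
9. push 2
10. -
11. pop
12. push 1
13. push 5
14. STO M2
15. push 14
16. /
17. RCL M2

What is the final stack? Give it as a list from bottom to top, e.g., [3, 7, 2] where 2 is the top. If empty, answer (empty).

After op 1 (push 10): stack=[10] mem=[0,0,0,0]
After op 2 (pop): stack=[empty] mem=[0,0,0,0]
After op 3 (push 4): stack=[4] mem=[0,0,0,0]
After op 4 (push 19): stack=[4,19] mem=[0,0,0,0]
After op 5 (pop): stack=[4] mem=[0,0,0,0]
After op 6 (STO M2): stack=[empty] mem=[0,0,4,0]
After op 7 (push 2): stack=[2] mem=[0,0,4,0]
After op 8 (dup): stack=[2,2] mem=[0,0,4,0]
After op 9 (push 2): stack=[2,2,2] mem=[0,0,4,0]
After op 10 (-): stack=[2,0] mem=[0,0,4,0]
After op 11 (pop): stack=[2] mem=[0,0,4,0]
After op 12 (push 1): stack=[2,1] mem=[0,0,4,0]
After op 13 (push 5): stack=[2,1,5] mem=[0,0,4,0]
After op 14 (STO M2): stack=[2,1] mem=[0,0,5,0]
After op 15 (push 14): stack=[2,1,14] mem=[0,0,5,0]
After op 16 (/): stack=[2,0] mem=[0,0,5,0]
After op 17 (RCL M2): stack=[2,0,5] mem=[0,0,5,0]

Answer: [2, 0, 5]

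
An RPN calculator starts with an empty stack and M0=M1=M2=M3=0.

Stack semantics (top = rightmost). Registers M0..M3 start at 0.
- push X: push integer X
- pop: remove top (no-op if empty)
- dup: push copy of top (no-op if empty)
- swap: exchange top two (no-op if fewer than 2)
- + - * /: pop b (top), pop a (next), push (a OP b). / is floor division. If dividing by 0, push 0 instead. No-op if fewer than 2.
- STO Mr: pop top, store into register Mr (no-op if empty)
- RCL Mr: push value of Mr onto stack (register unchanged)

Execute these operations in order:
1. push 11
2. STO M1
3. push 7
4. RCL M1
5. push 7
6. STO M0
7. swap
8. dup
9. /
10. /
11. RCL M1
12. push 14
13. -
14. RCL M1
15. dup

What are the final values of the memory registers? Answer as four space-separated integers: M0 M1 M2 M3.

Answer: 7 11 0 0

Derivation:
After op 1 (push 11): stack=[11] mem=[0,0,0,0]
After op 2 (STO M1): stack=[empty] mem=[0,11,0,0]
After op 3 (push 7): stack=[7] mem=[0,11,0,0]
After op 4 (RCL M1): stack=[7,11] mem=[0,11,0,0]
After op 5 (push 7): stack=[7,11,7] mem=[0,11,0,0]
After op 6 (STO M0): stack=[7,11] mem=[7,11,0,0]
After op 7 (swap): stack=[11,7] mem=[7,11,0,0]
After op 8 (dup): stack=[11,7,7] mem=[7,11,0,0]
After op 9 (/): stack=[11,1] mem=[7,11,0,0]
After op 10 (/): stack=[11] mem=[7,11,0,0]
After op 11 (RCL M1): stack=[11,11] mem=[7,11,0,0]
After op 12 (push 14): stack=[11,11,14] mem=[7,11,0,0]
After op 13 (-): stack=[11,-3] mem=[7,11,0,0]
After op 14 (RCL M1): stack=[11,-3,11] mem=[7,11,0,0]
After op 15 (dup): stack=[11,-3,11,11] mem=[7,11,0,0]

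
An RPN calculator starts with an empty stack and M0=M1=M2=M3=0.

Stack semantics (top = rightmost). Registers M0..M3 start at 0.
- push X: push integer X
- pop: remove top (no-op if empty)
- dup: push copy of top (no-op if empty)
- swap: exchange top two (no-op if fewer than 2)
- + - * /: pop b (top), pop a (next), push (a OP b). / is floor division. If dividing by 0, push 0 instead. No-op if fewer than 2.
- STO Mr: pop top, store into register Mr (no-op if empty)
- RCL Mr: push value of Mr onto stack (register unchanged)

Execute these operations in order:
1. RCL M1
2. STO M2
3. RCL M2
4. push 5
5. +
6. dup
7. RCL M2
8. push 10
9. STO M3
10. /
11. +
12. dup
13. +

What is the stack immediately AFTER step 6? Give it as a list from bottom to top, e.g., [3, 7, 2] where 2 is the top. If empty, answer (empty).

After op 1 (RCL M1): stack=[0] mem=[0,0,0,0]
After op 2 (STO M2): stack=[empty] mem=[0,0,0,0]
After op 3 (RCL M2): stack=[0] mem=[0,0,0,0]
After op 4 (push 5): stack=[0,5] mem=[0,0,0,0]
After op 5 (+): stack=[5] mem=[0,0,0,0]
After op 6 (dup): stack=[5,5] mem=[0,0,0,0]

[5, 5]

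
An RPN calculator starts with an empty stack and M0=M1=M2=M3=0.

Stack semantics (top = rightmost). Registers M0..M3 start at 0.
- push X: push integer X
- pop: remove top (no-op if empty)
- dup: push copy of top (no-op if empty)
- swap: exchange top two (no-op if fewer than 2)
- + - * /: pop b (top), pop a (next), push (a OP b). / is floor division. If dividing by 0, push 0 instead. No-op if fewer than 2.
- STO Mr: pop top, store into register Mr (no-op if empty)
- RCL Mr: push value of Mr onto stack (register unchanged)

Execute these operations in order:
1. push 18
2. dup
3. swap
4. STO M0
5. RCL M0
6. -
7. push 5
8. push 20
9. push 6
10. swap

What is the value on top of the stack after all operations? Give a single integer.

Answer: 20

Derivation:
After op 1 (push 18): stack=[18] mem=[0,0,0,0]
After op 2 (dup): stack=[18,18] mem=[0,0,0,0]
After op 3 (swap): stack=[18,18] mem=[0,0,0,0]
After op 4 (STO M0): stack=[18] mem=[18,0,0,0]
After op 5 (RCL M0): stack=[18,18] mem=[18,0,0,0]
After op 6 (-): stack=[0] mem=[18,0,0,0]
After op 7 (push 5): stack=[0,5] mem=[18,0,0,0]
After op 8 (push 20): stack=[0,5,20] mem=[18,0,0,0]
After op 9 (push 6): stack=[0,5,20,6] mem=[18,0,0,0]
After op 10 (swap): stack=[0,5,6,20] mem=[18,0,0,0]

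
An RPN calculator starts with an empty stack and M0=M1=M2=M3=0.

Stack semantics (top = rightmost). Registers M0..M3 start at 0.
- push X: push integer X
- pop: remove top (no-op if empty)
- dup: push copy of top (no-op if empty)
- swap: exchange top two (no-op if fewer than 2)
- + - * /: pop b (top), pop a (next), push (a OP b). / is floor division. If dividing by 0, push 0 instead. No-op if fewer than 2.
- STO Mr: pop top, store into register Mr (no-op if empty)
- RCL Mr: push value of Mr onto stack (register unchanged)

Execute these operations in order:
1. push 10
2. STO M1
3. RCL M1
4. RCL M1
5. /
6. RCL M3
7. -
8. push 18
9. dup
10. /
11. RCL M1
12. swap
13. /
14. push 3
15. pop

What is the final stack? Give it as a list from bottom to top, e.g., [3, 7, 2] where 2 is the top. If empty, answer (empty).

Answer: [1, 10]

Derivation:
After op 1 (push 10): stack=[10] mem=[0,0,0,0]
After op 2 (STO M1): stack=[empty] mem=[0,10,0,0]
After op 3 (RCL M1): stack=[10] mem=[0,10,0,0]
After op 4 (RCL M1): stack=[10,10] mem=[0,10,0,0]
After op 5 (/): stack=[1] mem=[0,10,0,0]
After op 6 (RCL M3): stack=[1,0] mem=[0,10,0,0]
After op 7 (-): stack=[1] mem=[0,10,0,0]
After op 8 (push 18): stack=[1,18] mem=[0,10,0,0]
After op 9 (dup): stack=[1,18,18] mem=[0,10,0,0]
After op 10 (/): stack=[1,1] mem=[0,10,0,0]
After op 11 (RCL M1): stack=[1,1,10] mem=[0,10,0,0]
After op 12 (swap): stack=[1,10,1] mem=[0,10,0,0]
After op 13 (/): stack=[1,10] mem=[0,10,0,0]
After op 14 (push 3): stack=[1,10,3] mem=[0,10,0,0]
After op 15 (pop): stack=[1,10] mem=[0,10,0,0]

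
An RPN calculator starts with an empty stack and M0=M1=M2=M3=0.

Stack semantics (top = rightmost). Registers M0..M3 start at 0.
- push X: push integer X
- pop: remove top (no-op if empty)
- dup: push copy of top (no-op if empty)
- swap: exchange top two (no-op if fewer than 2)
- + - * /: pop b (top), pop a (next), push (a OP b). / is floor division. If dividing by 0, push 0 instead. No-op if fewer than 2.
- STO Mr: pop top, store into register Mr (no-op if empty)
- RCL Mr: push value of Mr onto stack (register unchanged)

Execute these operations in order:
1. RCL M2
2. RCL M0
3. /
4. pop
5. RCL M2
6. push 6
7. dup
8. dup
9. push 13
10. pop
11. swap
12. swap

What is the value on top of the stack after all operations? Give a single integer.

After op 1 (RCL M2): stack=[0] mem=[0,0,0,0]
After op 2 (RCL M0): stack=[0,0] mem=[0,0,0,0]
After op 3 (/): stack=[0] mem=[0,0,0,0]
After op 4 (pop): stack=[empty] mem=[0,0,0,0]
After op 5 (RCL M2): stack=[0] mem=[0,0,0,0]
After op 6 (push 6): stack=[0,6] mem=[0,0,0,0]
After op 7 (dup): stack=[0,6,6] mem=[0,0,0,0]
After op 8 (dup): stack=[0,6,6,6] mem=[0,0,0,0]
After op 9 (push 13): stack=[0,6,6,6,13] mem=[0,0,0,0]
After op 10 (pop): stack=[0,6,6,6] mem=[0,0,0,0]
After op 11 (swap): stack=[0,6,6,6] mem=[0,0,0,0]
After op 12 (swap): stack=[0,6,6,6] mem=[0,0,0,0]

Answer: 6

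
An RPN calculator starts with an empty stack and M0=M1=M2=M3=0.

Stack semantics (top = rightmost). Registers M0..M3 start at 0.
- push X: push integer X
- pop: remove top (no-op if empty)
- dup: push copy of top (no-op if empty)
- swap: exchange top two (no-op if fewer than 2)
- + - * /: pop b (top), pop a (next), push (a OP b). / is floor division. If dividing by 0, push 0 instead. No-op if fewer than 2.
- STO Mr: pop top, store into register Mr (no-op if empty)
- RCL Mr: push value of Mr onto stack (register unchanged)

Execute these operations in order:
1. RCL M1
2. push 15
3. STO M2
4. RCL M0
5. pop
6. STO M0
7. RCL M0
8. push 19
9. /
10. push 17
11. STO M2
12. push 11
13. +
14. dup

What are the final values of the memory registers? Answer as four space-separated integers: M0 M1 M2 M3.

After op 1 (RCL M1): stack=[0] mem=[0,0,0,0]
After op 2 (push 15): stack=[0,15] mem=[0,0,0,0]
After op 3 (STO M2): stack=[0] mem=[0,0,15,0]
After op 4 (RCL M0): stack=[0,0] mem=[0,0,15,0]
After op 5 (pop): stack=[0] mem=[0,0,15,0]
After op 6 (STO M0): stack=[empty] mem=[0,0,15,0]
After op 7 (RCL M0): stack=[0] mem=[0,0,15,0]
After op 8 (push 19): stack=[0,19] mem=[0,0,15,0]
After op 9 (/): stack=[0] mem=[0,0,15,0]
After op 10 (push 17): stack=[0,17] mem=[0,0,15,0]
After op 11 (STO M2): stack=[0] mem=[0,0,17,0]
After op 12 (push 11): stack=[0,11] mem=[0,0,17,0]
After op 13 (+): stack=[11] mem=[0,0,17,0]
After op 14 (dup): stack=[11,11] mem=[0,0,17,0]

Answer: 0 0 17 0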